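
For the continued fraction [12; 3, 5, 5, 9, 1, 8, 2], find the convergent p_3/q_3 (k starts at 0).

1022/83

Using pₖ = aₖpₖ₋₁ + pₖ₋₂, qₖ = aₖqₖ₋₁ + qₖ₋₂ (with p₋₁=1, p₋₂=0, q₋₁=0, q₋₂=1):
  k=0: a=12, p=12, q=1
  k=1: a=3, p=37, q=3
  k=2: a=5, p=197, q=16
  k=3: a=5, p=1022, q=83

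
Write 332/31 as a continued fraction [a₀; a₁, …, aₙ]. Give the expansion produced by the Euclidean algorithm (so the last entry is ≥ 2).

[10; 1, 2, 2, 4]

332 = 10·31 + 22
31 = 1·22 + 9
22 = 2·9 + 4
9 = 2·4 + 1
4 = 4·1 + 0  (stop)
So 332/31 = [10; 1, 2, 2, 4].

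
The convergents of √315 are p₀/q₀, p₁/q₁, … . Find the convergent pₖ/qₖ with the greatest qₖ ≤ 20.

71/4

√315 = [17; 1, 2, 1, 34, …] (period length 4).
Convergents:
  p_0/q_0 = 17/1
  p_1/q_1 = 18/1
  p_2/q_2 = 53/3
  p_3/q_3 = 71/4
  p_4/q_4 = 2467/139
q_3 = 4 ≤ 20 < 139 = q_4, so the answer is 71/4.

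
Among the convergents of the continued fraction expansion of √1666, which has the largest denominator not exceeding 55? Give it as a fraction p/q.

2000/49

√1666 = [40; 1, 4, 2, 4, 1, 80, …] (period length 6).
Convergents:
  p_0/q_0 = 40/1
  p_1/q_1 = 41/1
  p_2/q_2 = 204/5
  p_3/q_3 = 449/11
  p_4/q_4 = 2000/49
  p_5/q_5 = 2449/60
q_4 = 49 ≤ 55 < 60 = q_5, so the answer is 2000/49.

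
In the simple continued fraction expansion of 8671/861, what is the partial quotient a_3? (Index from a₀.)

1

8671 = 10·861 + 61   →  a_0 = 10
861 = 14·61 + 7   →  a_1 = 14
61 = 8·7 + 5   →  a_2 = 8
7 = 1·5 + 2   →  a_3 = 1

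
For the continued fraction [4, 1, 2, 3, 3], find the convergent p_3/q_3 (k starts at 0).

Using pₖ = aₖpₖ₋₁ + pₖ₋₂, qₖ = aₖqₖ₋₁ + qₖ₋₂ (with p₋₁=1, p₋₂=0, q₋₁=0, q₋₂=1):
  k=0: a=4, p=4, q=1
  k=1: a=1, p=5, q=1
  k=2: a=2, p=14, q=3
  k=3: a=3, p=47, q=10

47/10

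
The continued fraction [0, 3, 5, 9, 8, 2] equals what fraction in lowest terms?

792/2531

Using pₖ = aₖpₖ₋₁ + pₖ₋₂ and qₖ = aₖqₖ₋₁ + qₖ₋₂:
  k=0: a=0, p=0, q=1
  k=1: a=3, p=1, q=3
  k=2: a=5, p=5, q=16
  k=3: a=9, p=46, q=147
  k=4: a=8, p=373, q=1192
  k=5: a=2, p=792, q=2531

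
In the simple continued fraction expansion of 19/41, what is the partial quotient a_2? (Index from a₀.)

19 = 0·41 + 19   →  a_0 = 0
41 = 2·19 + 3   →  a_1 = 2
19 = 6·3 + 1   →  a_2 = 6

6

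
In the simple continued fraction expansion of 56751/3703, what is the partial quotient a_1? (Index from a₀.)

3

56751 = 15·3703 + 1206   →  a_0 = 15
3703 = 3·1206 + 85   →  a_1 = 3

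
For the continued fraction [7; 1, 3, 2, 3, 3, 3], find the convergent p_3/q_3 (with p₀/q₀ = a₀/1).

70/9

Using pₖ = aₖpₖ₋₁ + pₖ₋₂, qₖ = aₖqₖ₋₁ + qₖ₋₂ (with p₋₁=1, p₋₂=0, q₋₁=0, q₋₂=1):
  k=0: a=7, p=7, q=1
  k=1: a=1, p=8, q=1
  k=2: a=3, p=31, q=4
  k=3: a=2, p=70, q=9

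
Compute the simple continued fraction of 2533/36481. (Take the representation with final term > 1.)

[0; 14, 2, 2, 17, 14, 2]

2533 = 0*36481 + 2533
36481 = 14*2533 + 1019
2533 = 2*1019 + 495
1019 = 2*495 + 29
495 = 17*29 + 2
29 = 14*2 + 1
2 = 2*1 + 0  (stop)
So 2533/36481 = [0; 14, 2, 2, 17, 14, 2].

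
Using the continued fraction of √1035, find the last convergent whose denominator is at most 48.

1126/35

√1035 = [32; 5, 1, 5, 64, …] (period length 4).
Convergents:
  p_0/q_0 = 32/1
  p_1/q_1 = 161/5
  p_2/q_2 = 193/6
  p_3/q_3 = 1126/35
  p_4/q_4 = 72257/2246
q_3 = 35 ≤ 48 < 2246 = q_4, so the answer is 1126/35.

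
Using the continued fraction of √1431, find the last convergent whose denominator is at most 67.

1324/35

√1431 = [37; 1, 4, 1, 4, 1, 74, …] (period length 6).
Convergents:
  p_0/q_0 = 37/1
  p_1/q_1 = 38/1
  p_2/q_2 = 189/5
  p_3/q_3 = 227/6
  p_4/q_4 = 1097/29
  p_5/q_5 = 1324/35
  p_6/q_6 = 99073/2619
q_5 = 35 ≤ 67 < 2619 = q_6, so the answer is 1324/35.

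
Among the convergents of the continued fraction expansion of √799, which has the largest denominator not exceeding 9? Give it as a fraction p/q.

113/4

√799 = [28; 3, 1, 3, 56, …] (period length 4).
Convergents:
  p_0/q_0 = 28/1
  p_1/q_1 = 85/3
  p_2/q_2 = 113/4
  p_3/q_3 = 424/15
q_2 = 4 ≤ 9 < 15 = q_3, so the answer is 113/4.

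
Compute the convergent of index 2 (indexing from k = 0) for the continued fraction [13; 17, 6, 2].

1345/103

Using pₖ = aₖpₖ₋₁ + pₖ₋₂, qₖ = aₖqₖ₋₁ + qₖ₋₂ (with p₋₁=1, p₋₂=0, q₋₁=0, q₋₂=1):
  k=0: a=13, p=13, q=1
  k=1: a=17, p=222, q=17
  k=2: a=6, p=1345, q=103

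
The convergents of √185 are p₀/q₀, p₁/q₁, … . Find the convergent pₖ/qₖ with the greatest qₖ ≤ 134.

√185 = [13; 1, 1, 1, 1, 26, …] (period length 5).
Convergents:
  p_0/q_0 = 13/1
  p_1/q_1 = 14/1
  p_2/q_2 = 27/2
  p_3/q_3 = 41/3
  p_4/q_4 = 68/5
  p_5/q_5 = 1809/133
  p_6/q_6 = 1877/138
q_5 = 133 ≤ 134 < 138 = q_6, so the answer is 1809/133.

1809/133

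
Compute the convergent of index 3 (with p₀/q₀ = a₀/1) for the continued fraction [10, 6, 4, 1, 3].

315/31

Using pₖ = aₖpₖ₋₁ + pₖ₋₂, qₖ = aₖqₖ₋₁ + qₖ₋₂ (with p₋₁=1, p₋₂=0, q₋₁=0, q₋₂=1):
  k=0: a=10, p=10, q=1
  k=1: a=6, p=61, q=6
  k=2: a=4, p=254, q=25
  k=3: a=1, p=315, q=31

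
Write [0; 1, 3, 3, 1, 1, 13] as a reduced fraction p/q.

Using pₖ = aₖpₖ₋₁ + pₖ₋₂ and qₖ = aₖqₖ₋₁ + qₖ₋₂:
  k=0: a=0, p=0, q=1
  k=1: a=1, p=1, q=1
  k=2: a=3, p=3, q=4
  k=3: a=3, p=10, q=13
  k=4: a=1, p=13, q=17
  k=5: a=1, p=23, q=30
  k=6: a=13, p=312, q=407

312/407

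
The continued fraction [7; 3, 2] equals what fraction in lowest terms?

Fold from the inside: start with 2/1.
  3 + 1/2 = 7/2
  7 + 2/7 = 51/7

51/7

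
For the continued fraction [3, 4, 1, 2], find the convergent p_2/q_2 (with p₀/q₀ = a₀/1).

16/5

Using pₖ = aₖpₖ₋₁ + pₖ₋₂, qₖ = aₖqₖ₋₁ + qₖ₋₂ (with p₋₁=1, p₋₂=0, q₋₁=0, q₋₂=1):
  k=0: a=3, p=3, q=1
  k=1: a=4, p=13, q=4
  k=2: a=1, p=16, q=5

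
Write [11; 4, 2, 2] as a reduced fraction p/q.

Using pₖ = aₖpₖ₋₁ + pₖ₋₂ and qₖ = aₖqₖ₋₁ + qₖ₋₂:
  k=0: a=11, p=11, q=1
  k=1: a=4, p=45, q=4
  k=2: a=2, p=101, q=9
  k=3: a=2, p=247, q=22

247/22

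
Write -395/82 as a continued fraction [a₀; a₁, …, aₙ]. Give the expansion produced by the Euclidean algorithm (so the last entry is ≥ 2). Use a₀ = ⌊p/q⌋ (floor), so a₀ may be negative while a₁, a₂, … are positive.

[-5; 5, 2, 7]

-395 = -5×82 + 15
82 = 5×15 + 7
15 = 2×7 + 1
7 = 7×1 + 0  (stop)
So -395/82 = [-5; 5, 2, 7].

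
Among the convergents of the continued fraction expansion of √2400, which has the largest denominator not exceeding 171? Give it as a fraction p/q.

4801/98

√2400 = [48; 1, 96, …] (period length 2).
Convergents:
  p_0/q_0 = 48/1
  p_1/q_1 = 49/1
  p_2/q_2 = 4752/97
  p_3/q_3 = 4801/98
  p_4/q_4 = 465648/9505
q_3 = 98 ≤ 171 < 9505 = q_4, so the answer is 4801/98.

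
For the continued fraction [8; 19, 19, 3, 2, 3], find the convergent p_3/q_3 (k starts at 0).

Using pₖ = aₖpₖ₋₁ + pₖ₋₂, qₖ = aₖqₖ₋₁ + qₖ₋₂ (with p₋₁=1, p₋₂=0, q₋₁=0, q₋₂=1):
  k=0: a=8, p=8, q=1
  k=1: a=19, p=153, q=19
  k=2: a=19, p=2915, q=362
  k=3: a=3, p=8898, q=1105

8898/1105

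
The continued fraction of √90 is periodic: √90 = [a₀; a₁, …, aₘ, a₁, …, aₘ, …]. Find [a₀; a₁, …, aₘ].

[9; 2, 18]

a₀ = ⌊√90⌋ = 9.
With m₀=0, d₀=1 and mₖ₊₁ = dₖaₖ − mₖ, dₖ₊₁ = (n − mₖ₊₁²)/dₖ, aₖ₊₁ = ⌊(a₀+mₖ₊₁)/dₖ₊₁⌋:
  k=1: m=9, d=9, a=2
  k=2: m=9, d=1, a=18
d=1 and a=2a₀=18 at k=2, so the next step gives (m, d) = (9, 9) again — its k=1 value — and the period has length 2.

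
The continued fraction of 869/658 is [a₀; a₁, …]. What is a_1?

3

869 = 1·658 + 211   →  a_0 = 1
658 = 3·211 + 25   →  a_1 = 3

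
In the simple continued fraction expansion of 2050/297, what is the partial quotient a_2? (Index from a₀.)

2050 = 6·297 + 268   →  a_0 = 6
297 = 1·268 + 29   →  a_1 = 1
268 = 9·29 + 7   →  a_2 = 9

9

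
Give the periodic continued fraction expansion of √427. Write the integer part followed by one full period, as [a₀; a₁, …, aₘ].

[20; 1, 1, 1, 40]

a₀ = ⌊√427⌋ = 20.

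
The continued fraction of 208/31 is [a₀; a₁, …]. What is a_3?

208 = 6·31 + 22   →  a_0 = 6
31 = 1·22 + 9   →  a_1 = 1
22 = 2·9 + 4   →  a_2 = 2
9 = 2·4 + 1   →  a_3 = 2

2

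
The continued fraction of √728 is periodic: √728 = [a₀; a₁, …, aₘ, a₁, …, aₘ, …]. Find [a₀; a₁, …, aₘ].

[26; 1, 52]

a₀ = ⌊√728⌋ = 26.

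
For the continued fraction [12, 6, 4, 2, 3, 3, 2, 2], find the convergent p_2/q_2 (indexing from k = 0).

304/25

Using pₖ = aₖpₖ₋₁ + pₖ₋₂, qₖ = aₖqₖ₋₁ + qₖ₋₂ (with p₋₁=1, p₋₂=0, q₋₁=0, q₋₂=1):
  k=0: a=12, p=12, q=1
  k=1: a=6, p=73, q=6
  k=2: a=4, p=304, q=25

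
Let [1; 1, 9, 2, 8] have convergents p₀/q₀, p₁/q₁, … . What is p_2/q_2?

Using pₖ = aₖpₖ₋₁ + pₖ₋₂, qₖ = aₖqₖ₋₁ + qₖ₋₂ (with p₋₁=1, p₋₂=0, q₋₁=0, q₋₂=1):
  k=0: a=1, p=1, q=1
  k=1: a=1, p=2, q=1
  k=2: a=9, p=19, q=10

19/10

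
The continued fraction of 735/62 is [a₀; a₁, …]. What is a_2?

735 = 11·62 + 53   →  a_0 = 11
62 = 1·53 + 9   →  a_1 = 1
53 = 5·9 + 8   →  a_2 = 5

5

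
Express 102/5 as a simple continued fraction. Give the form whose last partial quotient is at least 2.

[20; 2, 2]

102 = 20·5 + 2
5 = 2·2 + 1
2 = 2·1 + 0  (stop)
So 102/5 = [20; 2, 2].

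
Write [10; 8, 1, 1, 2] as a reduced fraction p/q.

Fold from the inside: start with 2/1.
  1 + 1/2 = 3/2
  1 + 2/3 = 5/3
  8 + 3/5 = 43/5
  10 + 5/43 = 435/43

435/43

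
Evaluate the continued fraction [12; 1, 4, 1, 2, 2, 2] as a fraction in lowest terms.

Fold from the inside: start with 2/1.
  2 + 1/2 = 5/2
  2 + 2/5 = 12/5
  1 + 5/12 = 17/12
  4 + 12/17 = 80/17
  1 + 17/80 = 97/80
  12 + 80/97 = 1244/97

1244/97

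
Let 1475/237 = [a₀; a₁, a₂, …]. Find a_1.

4

1475 = 6·237 + 53   →  a_0 = 6
237 = 4·53 + 25   →  a_1 = 4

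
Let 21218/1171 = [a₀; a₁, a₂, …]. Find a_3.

1

21218 = 18·1171 + 140   →  a_0 = 18
1171 = 8·140 + 51   →  a_1 = 8
140 = 2·51 + 38   →  a_2 = 2
51 = 1·38 + 13   →  a_3 = 1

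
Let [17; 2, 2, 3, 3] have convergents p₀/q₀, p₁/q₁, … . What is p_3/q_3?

296/17

Using pₖ = aₖpₖ₋₁ + pₖ₋₂, qₖ = aₖqₖ₋₁ + qₖ₋₂ (with p₋₁=1, p₋₂=0, q₋₁=0, q₋₂=1):
  k=0: a=17, p=17, q=1
  k=1: a=2, p=35, q=2
  k=2: a=2, p=87, q=5
  k=3: a=3, p=296, q=17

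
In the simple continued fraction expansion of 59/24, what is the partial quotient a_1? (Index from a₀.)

59 = 2·24 + 11   →  a_0 = 2
24 = 2·11 + 2   →  a_1 = 2

2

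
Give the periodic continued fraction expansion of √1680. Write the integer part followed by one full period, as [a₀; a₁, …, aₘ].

a₀ = ⌊√1680⌋ = 40.
With m₀=0, d₀=1 and mₖ₊₁ = dₖaₖ − mₖ, dₖ₊₁ = (n − mₖ₊₁²)/dₖ, aₖ₊₁ = ⌊(a₀+mₖ₊₁)/dₖ₊₁⌋:
  k=1: m=40, d=80, a=1
  k=2: m=40, d=1, a=80
d=1 and a=2a₀=80 at k=2, so the next step gives (m, d) = (40, 80) again — its k=1 value — and the period has length 2.

[40; 1, 80]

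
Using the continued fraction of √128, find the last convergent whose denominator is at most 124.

577/51

√128 = [11; 3, 5, 3, 22, …] (period length 4).
Convergents:
  p_0/q_0 = 11/1
  p_1/q_1 = 34/3
  p_2/q_2 = 181/16
  p_3/q_3 = 577/51
  p_4/q_4 = 12875/1138
q_3 = 51 ≤ 124 < 1138 = q_4, so the answer is 577/51.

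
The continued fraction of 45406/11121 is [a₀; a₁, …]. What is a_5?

2

45406 = 4·11121 + 922   →  a_0 = 4
11121 = 12·922 + 57   →  a_1 = 12
922 = 16·57 + 10   →  a_2 = 16
57 = 5·10 + 7   →  a_3 = 5
10 = 1·7 + 3   →  a_4 = 1
7 = 2·3 + 1   →  a_5 = 2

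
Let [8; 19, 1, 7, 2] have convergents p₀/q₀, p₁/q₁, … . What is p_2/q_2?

Using pₖ = aₖpₖ₋₁ + pₖ₋₂, qₖ = aₖqₖ₋₁ + qₖ₋₂ (with p₋₁=1, p₋₂=0, q₋₁=0, q₋₂=1):
  k=0: a=8, p=8, q=1
  k=1: a=19, p=153, q=19
  k=2: a=1, p=161, q=20

161/20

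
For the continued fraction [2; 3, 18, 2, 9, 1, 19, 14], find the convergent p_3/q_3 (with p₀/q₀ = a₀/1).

263/113

Using pₖ = aₖpₖ₋₁ + pₖ₋₂, qₖ = aₖqₖ₋₁ + qₖ₋₂ (with p₋₁=1, p₋₂=0, q₋₁=0, q₋₂=1):
  k=0: a=2, p=2, q=1
  k=1: a=3, p=7, q=3
  k=2: a=18, p=128, q=55
  k=3: a=2, p=263, q=113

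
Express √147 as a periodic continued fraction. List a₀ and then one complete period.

[12; 8, 24]

a₀ = ⌊√147⌋ = 12.
With m₀=0, d₀=1 and mₖ₊₁ = dₖaₖ − mₖ, dₖ₊₁ = (n − mₖ₊₁²)/dₖ, aₖ₊₁ = ⌊(a₀+mₖ₊₁)/dₖ₊₁⌋:
  k=1: m=12, d=3, a=8
  k=2: m=12, d=1, a=24
d=1 and a=2a₀=24 at k=2, so the next step gives (m, d) = (12, 3) again — its k=1 value — and the period has length 2.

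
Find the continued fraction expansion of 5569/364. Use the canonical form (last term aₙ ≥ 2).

5569 = 15×364 + 109
364 = 3×109 + 37
109 = 2×37 + 35
37 = 1×35 + 2
35 = 17×2 + 1
2 = 2×1 + 0  (stop)
So 5569/364 = [15; 3, 2, 1, 17, 2].

[15; 3, 2, 1, 17, 2]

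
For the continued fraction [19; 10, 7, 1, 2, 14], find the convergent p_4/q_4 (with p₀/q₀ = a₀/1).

4450/233

Using pₖ = aₖpₖ₋₁ + pₖ₋₂, qₖ = aₖqₖ₋₁ + qₖ₋₂ (with p₋₁=1, p₋₂=0, q₋₁=0, q₋₂=1):
  k=0: a=19, p=19, q=1
  k=1: a=10, p=191, q=10
  k=2: a=7, p=1356, q=71
  k=3: a=1, p=1547, q=81
  k=4: a=2, p=4450, q=233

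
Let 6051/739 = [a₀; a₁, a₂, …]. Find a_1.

5

6051 = 8·739 + 139   →  a_0 = 8
739 = 5·139 + 44   →  a_1 = 5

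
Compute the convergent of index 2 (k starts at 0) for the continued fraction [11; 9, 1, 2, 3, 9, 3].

Using pₖ = aₖpₖ₋₁ + pₖ₋₂, qₖ = aₖqₖ₋₁ + qₖ₋₂ (with p₋₁=1, p₋₂=0, q₋₁=0, q₋₂=1):
  k=0: a=11, p=11, q=1
  k=1: a=9, p=100, q=9
  k=2: a=1, p=111, q=10

111/10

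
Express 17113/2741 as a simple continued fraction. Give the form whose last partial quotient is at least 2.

[6; 4, 9, 7, 3, 3]

17113 = 6·2741 + 667
2741 = 4·667 + 73
667 = 9·73 + 10
73 = 7·10 + 3
10 = 3·3 + 1
3 = 3·1 + 0  (stop)
So 17113/2741 = [6; 4, 9, 7, 3, 3].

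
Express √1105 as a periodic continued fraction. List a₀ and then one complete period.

a₀ = ⌊√1105⌋ = 33.
With m₀=0, d₀=1 and mₖ₊₁ = dₖaₖ − mₖ, dₖ₊₁ = (n − mₖ₊₁²)/dₖ, aₖ₊₁ = ⌊(a₀+mₖ₊₁)/dₖ₊₁⌋:
  k=1: m=33, d=16, a=4
  k=2: m=31, d=9, a=7
  k=3: m=32, d=9, a=7
  k=4: m=31, d=16, a=4
  k=5: m=33, d=1, a=66
d=1 and a=2a₀=66 at k=5, so the next step gives (m, d) = (33, 16) again — its k=1 value — and the period has length 5.

[33; 4, 7, 7, 4, 66]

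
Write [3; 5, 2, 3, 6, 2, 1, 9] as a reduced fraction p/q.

Using pₖ = aₖpₖ₋₁ + pₖ₋₂ and qₖ = aₖqₖ₋₁ + qₖ₋₂:
  k=0: a=3, p=3, q=1
  k=1: a=5, p=16, q=5
  k=2: a=2, p=35, q=11
  k=3: a=3, p=121, q=38
  k=4: a=6, p=761, q=239
  k=5: a=2, p=1643, q=516
  k=6: a=1, p=2404, q=755
  k=7: a=9, p=23279, q=7311

23279/7311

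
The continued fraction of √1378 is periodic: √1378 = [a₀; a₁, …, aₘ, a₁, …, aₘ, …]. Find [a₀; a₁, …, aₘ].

a₀ = ⌊√1378⌋ = 37.
With m₀=0, d₀=1 and mₖ₊₁ = dₖaₖ − mₖ, dₖ₊₁ = (n − mₖ₊₁²)/dₖ, aₖ₊₁ = ⌊(a₀+mₖ₊₁)/dₖ₊₁⌋:
  k=1: m=37, d=9, a=8
  k=2: m=35, d=17, a=4
  k=3: m=33, d=17, a=4
  k=4: m=35, d=9, a=8
  k=5: m=37, d=1, a=74
d=1 and a=2a₀=74 at k=5, so the next step gives (m, d) = (37, 9) again — its k=1 value — and the period has length 5.

[37; 8, 4, 4, 8, 74]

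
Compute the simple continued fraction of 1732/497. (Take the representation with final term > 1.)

1732 = 3*497 + 241
497 = 2*241 + 15
241 = 16*15 + 1
15 = 15*1 + 0  (stop)
So 1732/497 = [3; 2, 16, 15].

[3; 2, 16, 15]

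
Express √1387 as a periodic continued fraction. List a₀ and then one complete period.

a₀ = ⌊√1387⌋ = 37.
With m₀=0, d₀=1 and mₖ₊₁ = dₖaₖ − mₖ, dₖ₊₁ = (n − mₖ₊₁²)/dₖ, aₖ₊₁ = ⌊(a₀+mₖ₊₁)/dₖ₊₁⌋:
  k=1: m=37, d=18, a=4
  k=2: m=35, d=9, a=8
  k=3: m=37, d=2, a=37
  k=4: m=37, d=9, a=8
  k=5: m=35, d=18, a=4
  k=6: m=37, d=1, a=74
d=1 and a=2a₀=74 at k=6, so the next step gives (m, d) = (37, 18) again — its k=1 value — and the period has length 6.

[37; 4, 8, 37, 8, 4, 74]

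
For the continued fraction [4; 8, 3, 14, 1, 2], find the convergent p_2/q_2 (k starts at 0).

103/25

Using pₖ = aₖpₖ₋₁ + pₖ₋₂, qₖ = aₖqₖ₋₁ + qₖ₋₂ (with p₋₁=1, p₋₂=0, q₋₁=0, q₋₂=1):
  k=0: a=4, p=4, q=1
  k=1: a=8, p=33, q=8
  k=2: a=3, p=103, q=25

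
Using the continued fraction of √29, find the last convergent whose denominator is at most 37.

70/13

√29 = [5; 2, 1, 1, 2, 10, …] (period length 5).
Convergents:
  p_0/q_0 = 5/1
  p_1/q_1 = 11/2
  p_2/q_2 = 16/3
  p_3/q_3 = 27/5
  p_4/q_4 = 70/13
  p_5/q_5 = 727/135
q_4 = 13 ≤ 37 < 135 = q_5, so the answer is 70/13.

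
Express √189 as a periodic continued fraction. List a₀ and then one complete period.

[13; 1, 2, 1, 26]

a₀ = ⌊√189⌋ = 13.
With m₀=0, d₀=1 and mₖ₊₁ = dₖaₖ − mₖ, dₖ₊₁ = (n − mₖ₊₁²)/dₖ, aₖ₊₁ = ⌊(a₀+mₖ₊₁)/dₖ₊₁⌋:
  k=1: m=13, d=20, a=1
  k=2: m=7, d=7, a=2
  k=3: m=7, d=20, a=1
  k=4: m=13, d=1, a=26
d=1 and a=2a₀=26 at k=4, so the next step gives (m, d) = (13, 20) again — its k=1 value — and the period has length 4.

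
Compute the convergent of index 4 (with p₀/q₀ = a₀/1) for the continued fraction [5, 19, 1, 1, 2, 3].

495/98

Using pₖ = aₖpₖ₋₁ + pₖ₋₂, qₖ = aₖqₖ₋₁ + qₖ₋₂ (with p₋₁=1, p₋₂=0, q₋₁=0, q₋₂=1):
  k=0: a=5, p=5, q=1
  k=1: a=19, p=96, q=19
  k=2: a=1, p=101, q=20
  k=3: a=1, p=197, q=39
  k=4: a=2, p=495, q=98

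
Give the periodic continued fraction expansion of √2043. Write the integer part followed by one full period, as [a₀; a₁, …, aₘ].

a₀ = ⌊√2043⌋ = 45.
With m₀=0, d₀=1 and mₖ₊₁ = dₖaₖ − mₖ, dₖ₊₁ = (n − mₖ₊₁²)/dₖ, aₖ₊₁ = ⌊(a₀+mₖ₊₁)/dₖ₊₁⌋:
  k=1: m=45, d=18, a=5
  k=2: m=45, d=1, a=90
d=1 and a=2a₀=90 at k=2, so the next step gives (m, d) = (45, 18) again — its k=1 value — and the period has length 2.

[45; 5, 90]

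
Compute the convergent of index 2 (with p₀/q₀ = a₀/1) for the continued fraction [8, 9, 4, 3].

Using pₖ = aₖpₖ₋₁ + pₖ₋₂, qₖ = aₖqₖ₋₁ + qₖ₋₂ (with p₋₁=1, p₋₂=0, q₋₁=0, q₋₂=1):
  k=0: a=8, p=8, q=1
  k=1: a=9, p=73, q=9
  k=2: a=4, p=300, q=37

300/37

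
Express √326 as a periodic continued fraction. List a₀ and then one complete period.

a₀ = ⌊√326⌋ = 18.

[18; 18, 36]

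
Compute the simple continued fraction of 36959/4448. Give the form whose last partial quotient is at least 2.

[8; 3, 4, 3, 1, 8, 4, 2]

36959 = 8·4448 + 1375
4448 = 3·1375 + 323
1375 = 4·323 + 83
323 = 3·83 + 74
83 = 1·74 + 9
74 = 8·9 + 2
9 = 4·2 + 1
2 = 2·1 + 0  (stop)
So 36959/4448 = [8; 3, 4, 3, 1, 8, 4, 2].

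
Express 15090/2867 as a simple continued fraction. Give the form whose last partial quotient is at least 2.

15090 = 5*2867 + 755
2867 = 3*755 + 602
755 = 1*602 + 153
602 = 3*153 + 143
153 = 1*143 + 10
143 = 14*10 + 3
10 = 3*3 + 1
3 = 3*1 + 0  (stop)
So 15090/2867 = [5; 3, 1, 3, 1, 14, 3, 3].

[5; 3, 1, 3, 1, 14, 3, 3]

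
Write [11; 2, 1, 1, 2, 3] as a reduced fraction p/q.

Using pₖ = aₖpₖ₋₁ + pₖ₋₂ and qₖ = aₖqₖ₋₁ + qₖ₋₂:
  k=0: a=11, p=11, q=1
  k=1: a=2, p=23, q=2
  k=2: a=1, p=34, q=3
  k=3: a=1, p=57, q=5
  k=4: a=2, p=148, q=13
  k=5: a=3, p=501, q=44

501/44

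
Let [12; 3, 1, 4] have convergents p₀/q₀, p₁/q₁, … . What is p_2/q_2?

Using pₖ = aₖpₖ₋₁ + pₖ₋₂, qₖ = aₖqₖ₋₁ + qₖ₋₂ (with p₋₁=1, p₋₂=0, q₋₁=0, q₋₂=1):
  k=0: a=12, p=12, q=1
  k=1: a=3, p=37, q=3
  k=2: a=1, p=49, q=4

49/4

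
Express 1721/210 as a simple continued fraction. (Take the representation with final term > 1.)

1721 = 8*210 + 41
210 = 5*41 + 5
41 = 8*5 + 1
5 = 5*1 + 0  (stop)
So 1721/210 = [8; 5, 8, 5].

[8; 5, 8, 5]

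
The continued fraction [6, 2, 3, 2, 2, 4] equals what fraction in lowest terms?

1107/172

Fold from the inside: start with 4/1.
  2 + 1/4 = 9/4
  2 + 4/9 = 22/9
  3 + 9/22 = 75/22
  2 + 22/75 = 172/75
  6 + 75/172 = 1107/172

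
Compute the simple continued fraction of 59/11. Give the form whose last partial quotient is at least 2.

59 = 5·11 + 4
11 = 2·4 + 3
4 = 1·3 + 1
3 = 3·1 + 0  (stop)
So 59/11 = [5; 2, 1, 3].

[5; 2, 1, 3]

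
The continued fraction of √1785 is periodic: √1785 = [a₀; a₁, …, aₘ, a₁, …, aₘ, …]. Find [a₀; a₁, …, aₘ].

[42; 4, 84]

a₀ = ⌊√1785⌋ = 42.
With m₀=0, d₀=1 and mₖ₊₁ = dₖaₖ − mₖ, dₖ₊₁ = (n − mₖ₊₁²)/dₖ, aₖ₊₁ = ⌊(a₀+mₖ₊₁)/dₖ₊₁⌋:
  k=1: m=42, d=21, a=4
  k=2: m=42, d=1, a=84
d=1 and a=2a₀=84 at k=2, so the next step gives (m, d) = (42, 21) again — its k=1 value — and the period has length 2.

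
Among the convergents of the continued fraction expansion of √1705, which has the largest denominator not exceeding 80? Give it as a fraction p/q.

√1705 = [41; 3, 2, 3, 82, …] (period length 4).
Convergents:
  p_0/q_0 = 41/1
  p_1/q_1 = 124/3
  p_2/q_2 = 289/7
  p_3/q_3 = 991/24
  p_4/q_4 = 81551/1975
q_3 = 24 ≤ 80 < 1975 = q_4, so the answer is 991/24.

991/24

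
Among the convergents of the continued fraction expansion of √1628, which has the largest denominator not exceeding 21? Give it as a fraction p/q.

807/20

√1628 = [40; 2, 1, 6, 1, 2, 80, …] (period length 6).
Convergents:
  p_0/q_0 = 40/1
  p_1/q_1 = 81/2
  p_2/q_2 = 121/3
  p_3/q_3 = 807/20
  p_4/q_4 = 928/23
q_3 = 20 ≤ 21 < 23 = q_4, so the answer is 807/20.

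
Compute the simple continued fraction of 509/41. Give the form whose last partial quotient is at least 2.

509 = 12*41 + 17
41 = 2*17 + 7
17 = 2*7 + 3
7 = 2*3 + 1
3 = 3*1 + 0  (stop)
So 509/41 = [12; 2, 2, 2, 3].

[12; 2, 2, 2, 3]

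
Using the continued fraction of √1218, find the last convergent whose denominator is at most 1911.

√1218 = [34; 1, 8, 1, 68, …] (period length 4).
Convergents:
  p_0/q_0 = 34/1
  p_1/q_1 = 35/1
  p_2/q_2 = 314/9
  p_3/q_3 = 349/10
  p_4/q_4 = 24046/689
  p_5/q_5 = 24395/699
  p_6/q_6 = 219206/6281
q_5 = 699 ≤ 1911 < 6281 = q_6, so the answer is 24395/699.

24395/699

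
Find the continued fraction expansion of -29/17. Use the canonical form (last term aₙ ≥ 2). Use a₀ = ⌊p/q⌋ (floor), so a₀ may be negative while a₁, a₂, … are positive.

-29 = -2·17 + 5
17 = 3·5 + 2
5 = 2·2 + 1
2 = 2·1 + 0  (stop)
So -29/17 = [-2; 3, 2, 2].

[-2; 3, 2, 2]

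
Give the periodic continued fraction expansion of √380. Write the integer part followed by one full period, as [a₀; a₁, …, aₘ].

a₀ = ⌊√380⌋ = 19.
With m₀=0, d₀=1 and mₖ₊₁ = dₖaₖ − mₖ, dₖ₊₁ = (n − mₖ₊₁²)/dₖ, aₖ₊₁ = ⌊(a₀+mₖ₊₁)/dₖ₊₁⌋:
  k=1: m=19, d=19, a=2
  k=2: m=19, d=1, a=38
d=1 and a=2a₀=38 at k=2, so the next step gives (m, d) = (19, 19) again — its k=1 value — and the period has length 2.

[19; 2, 38]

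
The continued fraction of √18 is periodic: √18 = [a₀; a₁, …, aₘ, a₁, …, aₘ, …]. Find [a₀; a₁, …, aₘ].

a₀ = ⌊√18⌋ = 4.
With m₀=0, d₀=1 and mₖ₊₁ = dₖaₖ − mₖ, dₖ₊₁ = (n − mₖ₊₁²)/dₖ, aₖ₊₁ = ⌊(a₀+mₖ₊₁)/dₖ₊₁⌋:
  k=1: m=4, d=2, a=4
  k=2: m=4, d=1, a=8
d=1 and a=2a₀=8 at k=2, so the next step gives (m, d) = (4, 2) again — its k=1 value — and the period has length 2.

[4; 4, 8]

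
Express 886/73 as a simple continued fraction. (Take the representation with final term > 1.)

[12; 7, 3, 3]

886 = 12×73 + 10
73 = 7×10 + 3
10 = 3×3 + 1
3 = 3×1 + 0  (stop)
So 886/73 = [12; 7, 3, 3].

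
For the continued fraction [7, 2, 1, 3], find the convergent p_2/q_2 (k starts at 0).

Using pₖ = aₖpₖ₋₁ + pₖ₋₂, qₖ = aₖqₖ₋₁ + qₖ₋₂ (with p₋₁=1, p₋₂=0, q₋₁=0, q₋₂=1):
  k=0: a=7, p=7, q=1
  k=1: a=2, p=15, q=2
  k=2: a=1, p=22, q=3

22/3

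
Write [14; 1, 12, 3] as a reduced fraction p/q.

Using pₖ = aₖpₖ₋₁ + pₖ₋₂ and qₖ = aₖqₖ₋₁ + qₖ₋₂:
  k=0: a=14, p=14, q=1
  k=1: a=1, p=15, q=1
  k=2: a=12, p=194, q=13
  k=3: a=3, p=597, q=40

597/40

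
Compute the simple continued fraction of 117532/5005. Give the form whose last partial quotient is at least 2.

117532 = 23×5005 + 2417
5005 = 2×2417 + 171
2417 = 14×171 + 23
171 = 7×23 + 10
23 = 2×10 + 3
10 = 3×3 + 1
3 = 3×1 + 0  (stop)
So 117532/5005 = [23; 2, 14, 7, 2, 3, 3].

[23; 2, 14, 7, 2, 3, 3]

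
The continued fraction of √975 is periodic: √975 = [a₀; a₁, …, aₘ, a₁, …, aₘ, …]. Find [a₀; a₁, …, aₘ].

[31; 4, 2, 4, 62]

a₀ = ⌊√975⌋ = 31.
With m₀=0, d₀=1 and mₖ₊₁ = dₖaₖ − mₖ, dₖ₊₁ = (n − mₖ₊₁²)/dₖ, aₖ₊₁ = ⌊(a₀+mₖ₊₁)/dₖ₊₁⌋:
  k=1: m=31, d=14, a=4
  k=2: m=25, d=25, a=2
  k=3: m=25, d=14, a=4
  k=4: m=31, d=1, a=62
d=1 and a=2a₀=62 at k=4, so the next step gives (m, d) = (31, 14) again — its k=1 value — and the period has length 4.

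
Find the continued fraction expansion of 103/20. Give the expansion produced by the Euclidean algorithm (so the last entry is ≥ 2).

103 = 5*20 + 3
20 = 6*3 + 2
3 = 1*2 + 1
2 = 2*1 + 0  (stop)
So 103/20 = [5; 6, 1, 2].

[5; 6, 1, 2]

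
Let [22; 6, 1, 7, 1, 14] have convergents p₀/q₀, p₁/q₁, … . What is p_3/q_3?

Using pₖ = aₖpₖ₋₁ + pₖ₋₂, qₖ = aₖqₖ₋₁ + qₖ₋₂ (with p₋₁=1, p₋₂=0, q₋₁=0, q₋₂=1):
  k=0: a=22, p=22, q=1
  k=1: a=6, p=133, q=6
  k=2: a=1, p=155, q=7
  k=3: a=7, p=1218, q=55

1218/55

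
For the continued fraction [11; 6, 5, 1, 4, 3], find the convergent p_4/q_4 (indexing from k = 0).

1998/179

Using pₖ = aₖpₖ₋₁ + pₖ₋₂, qₖ = aₖqₖ₋₁ + qₖ₋₂ (with p₋₁=1, p₋₂=0, q₋₁=0, q₋₂=1):
  k=0: a=11, p=11, q=1
  k=1: a=6, p=67, q=6
  k=2: a=5, p=346, q=31
  k=3: a=1, p=413, q=37
  k=4: a=4, p=1998, q=179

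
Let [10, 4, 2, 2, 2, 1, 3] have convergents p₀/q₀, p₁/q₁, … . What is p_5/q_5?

767/75

Using pₖ = aₖpₖ₋₁ + pₖ₋₂, qₖ = aₖqₖ₋₁ + qₖ₋₂ (with p₋₁=1, p₋₂=0, q₋₁=0, q₋₂=1):
  k=0: a=10, p=10, q=1
  k=1: a=4, p=41, q=4
  k=2: a=2, p=92, q=9
  k=3: a=2, p=225, q=22
  k=4: a=2, p=542, q=53
  k=5: a=1, p=767, q=75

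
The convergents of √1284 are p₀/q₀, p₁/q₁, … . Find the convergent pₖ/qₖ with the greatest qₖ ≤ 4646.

92449/2580

√1284 = [35; 1, 4, 1, 70, …] (period length 4).
Convergents:
  p_0/q_0 = 35/1
  p_1/q_1 = 36/1
  p_2/q_2 = 179/5
  p_3/q_3 = 215/6
  p_4/q_4 = 15229/425
  p_5/q_5 = 15444/431
  p_6/q_6 = 77005/2149
  p_7/q_7 = 92449/2580
  p_8/q_8 = 6548435/182749
q_7 = 2580 ≤ 4646 < 182749 = q_8, so the answer is 92449/2580.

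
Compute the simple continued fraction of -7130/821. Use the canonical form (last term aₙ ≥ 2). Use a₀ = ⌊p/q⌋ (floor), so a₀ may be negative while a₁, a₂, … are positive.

[-9; 3, 5, 1, 7, 1, 4]

-7130 = -9×821 + 259
821 = 3×259 + 44
259 = 5×44 + 39
44 = 1×39 + 5
39 = 7×5 + 4
5 = 1×4 + 1
4 = 4×1 + 0  (stop)
So -7130/821 = [-9; 3, 5, 1, 7, 1, 4].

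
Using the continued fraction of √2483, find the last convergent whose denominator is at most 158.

2342/47

√2483 = [49; 1, 4, 1, 6, 1, 4, 1, 98, …] (period length 8).
Convergents:
  p_0/q_0 = 49/1
  p_1/q_1 = 50/1
  p_2/q_2 = 249/5
  p_3/q_3 = 299/6
  p_4/q_4 = 2043/41
  p_5/q_5 = 2342/47
  p_6/q_6 = 11411/229
q_5 = 47 ≤ 158 < 229 = q_6, so the answer is 2342/47.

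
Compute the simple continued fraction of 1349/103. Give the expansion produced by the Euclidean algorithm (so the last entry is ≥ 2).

1349 = 13*103 + 10
103 = 10*10 + 3
10 = 3*3 + 1
3 = 3*1 + 0  (stop)
So 1349/103 = [13; 10, 3, 3].

[13; 10, 3, 3]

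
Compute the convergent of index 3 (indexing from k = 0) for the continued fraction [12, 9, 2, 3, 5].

799/66

Using pₖ = aₖpₖ₋₁ + pₖ₋₂, qₖ = aₖqₖ₋₁ + qₖ₋₂ (with p₋₁=1, p₋₂=0, q₋₁=0, q₋₂=1):
  k=0: a=12, p=12, q=1
  k=1: a=9, p=109, q=9
  k=2: a=2, p=230, q=19
  k=3: a=3, p=799, q=66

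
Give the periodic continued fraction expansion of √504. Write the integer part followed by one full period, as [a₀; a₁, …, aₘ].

a₀ = ⌊√504⌋ = 22.
With m₀=0, d₀=1 and mₖ₊₁ = dₖaₖ − mₖ, dₖ₊₁ = (n − mₖ₊₁²)/dₖ, aₖ₊₁ = ⌊(a₀+mₖ₊₁)/dₖ₊₁⌋:
  k=1: m=22, d=20, a=2
  k=2: m=18, d=9, a=4
  k=3: m=18, d=20, a=2
  k=4: m=22, d=1, a=44
d=1 and a=2a₀=44 at k=4, so the next step gives (m, d) = (22, 20) again — its k=1 value — and the period has length 4.

[22; 2, 4, 2, 44]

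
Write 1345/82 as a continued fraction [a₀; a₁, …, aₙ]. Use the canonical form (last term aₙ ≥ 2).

[16; 2, 2, 16]

1345 = 16·82 + 33
82 = 2·33 + 16
33 = 2·16 + 1
16 = 16·1 + 0  (stop)
So 1345/82 = [16; 2, 2, 16].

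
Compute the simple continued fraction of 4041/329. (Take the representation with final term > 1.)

[12; 3, 1, 1, 6, 7]

4041 = 12·329 + 93
329 = 3·93 + 50
93 = 1·50 + 43
50 = 1·43 + 7
43 = 6·7 + 1
7 = 7·1 + 0  (stop)
So 4041/329 = [12; 3, 1, 1, 6, 7].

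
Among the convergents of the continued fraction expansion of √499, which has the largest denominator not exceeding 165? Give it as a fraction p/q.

1519/68

√499 = [22; 2, 1, 21, 1, 2, 44, …] (period length 6).
Convergents:
  p_0/q_0 = 22/1
  p_1/q_1 = 45/2
  p_2/q_2 = 67/3
  p_3/q_3 = 1452/65
  p_4/q_4 = 1519/68
  p_5/q_5 = 4490/201
q_4 = 68 ≤ 165 < 201 = q_5, so the answer is 1519/68.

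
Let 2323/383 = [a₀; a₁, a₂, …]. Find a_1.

15

2323 = 6·383 + 25   →  a_0 = 6
383 = 15·25 + 8   →  a_1 = 15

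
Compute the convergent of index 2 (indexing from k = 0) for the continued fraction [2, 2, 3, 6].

Using pₖ = aₖpₖ₋₁ + pₖ₋₂, qₖ = aₖqₖ₋₁ + qₖ₋₂ (with p₋₁=1, p₋₂=0, q₋₁=0, q₋₂=1):
  k=0: a=2, p=2, q=1
  k=1: a=2, p=5, q=2
  k=2: a=3, p=17, q=7

17/7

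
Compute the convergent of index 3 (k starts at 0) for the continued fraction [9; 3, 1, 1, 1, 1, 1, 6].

65/7

Using pₖ = aₖpₖ₋₁ + pₖ₋₂, qₖ = aₖqₖ₋₁ + qₖ₋₂ (with p₋₁=1, p₋₂=0, q₋₁=0, q₋₂=1):
  k=0: a=9, p=9, q=1
  k=1: a=3, p=28, q=3
  k=2: a=1, p=37, q=4
  k=3: a=1, p=65, q=7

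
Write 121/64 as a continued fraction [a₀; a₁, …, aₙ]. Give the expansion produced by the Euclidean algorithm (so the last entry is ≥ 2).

121 = 1·64 + 57
64 = 1·57 + 7
57 = 8·7 + 1
7 = 7·1 + 0  (stop)
So 121/64 = [1; 1, 8, 7].

[1; 1, 8, 7]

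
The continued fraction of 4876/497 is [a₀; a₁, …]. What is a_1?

4876 = 9·497 + 403   →  a_0 = 9
497 = 1·403 + 94   →  a_1 = 1

1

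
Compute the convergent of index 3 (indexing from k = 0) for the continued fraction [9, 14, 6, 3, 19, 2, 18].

2440/269

Using pₖ = aₖpₖ₋₁ + pₖ₋₂, qₖ = aₖqₖ₋₁ + qₖ₋₂ (with p₋₁=1, p₋₂=0, q₋₁=0, q₋₂=1):
  k=0: a=9, p=9, q=1
  k=1: a=14, p=127, q=14
  k=2: a=6, p=771, q=85
  k=3: a=3, p=2440, q=269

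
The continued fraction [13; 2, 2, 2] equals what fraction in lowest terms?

Fold from the inside: start with 2/1.
  2 + 1/2 = 5/2
  2 + 2/5 = 12/5
  13 + 5/12 = 161/12

161/12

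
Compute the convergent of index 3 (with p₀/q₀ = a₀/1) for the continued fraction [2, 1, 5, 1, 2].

Using pₖ = aₖpₖ₋₁ + pₖ₋₂, qₖ = aₖqₖ₋₁ + qₖ₋₂ (with p₋₁=1, p₋₂=0, q₋₁=0, q₋₂=1):
  k=0: a=2, p=2, q=1
  k=1: a=1, p=3, q=1
  k=2: a=5, p=17, q=6
  k=3: a=1, p=20, q=7

20/7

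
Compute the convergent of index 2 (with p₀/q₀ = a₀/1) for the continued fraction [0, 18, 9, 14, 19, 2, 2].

Using pₖ = aₖpₖ₋₁ + pₖ₋₂, qₖ = aₖqₖ₋₁ + qₖ₋₂ (with p₋₁=1, p₋₂=0, q₋₁=0, q₋₂=1):
  k=0: a=0, p=0, q=1
  k=1: a=18, p=1, q=18
  k=2: a=9, p=9, q=163

9/163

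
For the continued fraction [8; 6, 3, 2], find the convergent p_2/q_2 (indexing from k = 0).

155/19

Using pₖ = aₖpₖ₋₁ + pₖ₋₂, qₖ = aₖqₖ₋₁ + qₖ₋₂ (with p₋₁=1, p₋₂=0, q₋₁=0, q₋₂=1):
  k=0: a=8, p=8, q=1
  k=1: a=6, p=49, q=6
  k=2: a=3, p=155, q=19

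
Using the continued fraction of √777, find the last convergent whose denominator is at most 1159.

12460/447

√777 = [27; 1, 6, 1, 54, …] (period length 4).
Convergents:
  p_0/q_0 = 27/1
  p_1/q_1 = 28/1
  p_2/q_2 = 195/7
  p_3/q_3 = 223/8
  p_4/q_4 = 12237/439
  p_5/q_5 = 12460/447
  p_6/q_6 = 86997/3121
q_5 = 447 ≤ 1159 < 3121 = q_6, so the answer is 12460/447.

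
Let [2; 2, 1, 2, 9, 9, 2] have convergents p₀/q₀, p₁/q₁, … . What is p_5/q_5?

Using pₖ = aₖpₖ₋₁ + pₖ₋₂, qₖ = aₖqₖ₋₁ + qₖ₋₂ (with p₋₁=1, p₋₂=0, q₋₁=0, q₋₂=1):
  k=0: a=2, p=2, q=1
  k=1: a=2, p=5, q=2
  k=2: a=1, p=7, q=3
  k=3: a=2, p=19, q=8
  k=4: a=9, p=178, q=75
  k=5: a=9, p=1621, q=683

1621/683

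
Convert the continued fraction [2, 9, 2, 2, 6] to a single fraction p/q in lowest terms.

634/301

Using pₖ = aₖpₖ₋₁ + pₖ₋₂ and qₖ = aₖqₖ₋₁ + qₖ₋₂:
  k=0: a=2, p=2, q=1
  k=1: a=9, p=19, q=9
  k=2: a=2, p=40, q=19
  k=3: a=2, p=99, q=47
  k=4: a=6, p=634, q=301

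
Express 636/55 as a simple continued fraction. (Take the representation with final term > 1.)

[11; 1, 1, 3, 2, 3]

636 = 11·55 + 31
55 = 1·31 + 24
31 = 1·24 + 7
24 = 3·7 + 3
7 = 2·3 + 1
3 = 3·1 + 0  (stop)
So 636/55 = [11; 1, 1, 3, 2, 3].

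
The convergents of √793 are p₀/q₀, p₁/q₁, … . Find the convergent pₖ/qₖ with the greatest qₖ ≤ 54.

704/25

√793 = [28; 6, 4, 6, 56, …] (period length 4).
Convergents:
  p_0/q_0 = 28/1
  p_1/q_1 = 169/6
  p_2/q_2 = 704/25
  p_3/q_3 = 4393/156
q_2 = 25 ≤ 54 < 156 = q_3, so the answer is 704/25.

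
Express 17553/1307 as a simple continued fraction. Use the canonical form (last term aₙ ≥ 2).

[13; 2, 3, 14, 13]

17553 = 13×1307 + 562
1307 = 2×562 + 183
562 = 3×183 + 13
183 = 14×13 + 1
13 = 13×1 + 0  (stop)
So 17553/1307 = [13; 2, 3, 14, 13].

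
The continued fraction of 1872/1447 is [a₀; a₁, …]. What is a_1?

1872 = 1·1447 + 425   →  a_0 = 1
1447 = 3·425 + 172   →  a_1 = 3

3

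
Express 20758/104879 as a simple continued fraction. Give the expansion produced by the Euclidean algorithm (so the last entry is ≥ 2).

[0; 5, 19, 16, 3, 1, 16]

20758 = 0·104879 + 20758
104879 = 5·20758 + 1089
20758 = 19·1089 + 67
1089 = 16·67 + 17
67 = 3·17 + 16
17 = 1·16 + 1
16 = 16·1 + 0  (stop)
So 20758/104879 = [0; 5, 19, 16, 3, 1, 16].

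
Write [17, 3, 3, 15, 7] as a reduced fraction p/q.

18702/1081

Fold from the inside: start with 7/1.
  15 + 1/7 = 106/7
  3 + 7/106 = 325/106
  3 + 106/325 = 1081/325
  17 + 325/1081 = 18702/1081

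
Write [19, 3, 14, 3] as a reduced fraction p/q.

2551/132

Using pₖ = aₖpₖ₋₁ + pₖ₋₂ and qₖ = aₖqₖ₋₁ + qₖ₋₂:
  k=0: a=19, p=19, q=1
  k=1: a=3, p=58, q=3
  k=2: a=14, p=831, q=43
  k=3: a=3, p=2551, q=132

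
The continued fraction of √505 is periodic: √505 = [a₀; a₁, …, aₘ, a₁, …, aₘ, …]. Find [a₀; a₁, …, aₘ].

a₀ = ⌊√505⌋ = 22.
With m₀=0, d₀=1 and mₖ₊₁ = dₖaₖ − mₖ, dₖ₊₁ = (n − mₖ₊₁²)/dₖ, aₖ₊₁ = ⌊(a₀+mₖ₊₁)/dₖ₊₁⌋:
  k=1: m=22, d=21, a=2
  k=2: m=20, d=5, a=8
  k=3: m=20, d=21, a=2
  k=4: m=22, d=1, a=44
d=1 and a=2a₀=44 at k=4, so the next step gives (m, d) = (22, 21) again — its k=1 value — and the period has length 4.

[22; 2, 8, 2, 44]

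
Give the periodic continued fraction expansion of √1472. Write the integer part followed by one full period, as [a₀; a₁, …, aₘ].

[38; 2, 1, 2, 1, 2, 76]

a₀ = ⌊√1472⌋ = 38.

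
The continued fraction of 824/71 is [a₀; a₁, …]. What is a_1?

1

824 = 11·71 + 43   →  a_0 = 11
71 = 1·43 + 28   →  a_1 = 1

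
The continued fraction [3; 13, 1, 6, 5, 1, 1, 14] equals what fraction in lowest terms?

48927/15926

Using pₖ = aₖpₖ₋₁ + pₖ₋₂ and qₖ = aₖqₖ₋₁ + qₖ₋₂:
  k=0: a=3, p=3, q=1
  k=1: a=13, p=40, q=13
  k=2: a=1, p=43, q=14
  k=3: a=6, p=298, q=97
  k=4: a=5, p=1533, q=499
  k=5: a=1, p=1831, q=596
  k=6: a=1, p=3364, q=1095
  k=7: a=14, p=48927, q=15926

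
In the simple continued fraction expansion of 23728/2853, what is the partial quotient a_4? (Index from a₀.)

2

23728 = 8·2853 + 904   →  a_0 = 8
2853 = 3·904 + 141   →  a_1 = 3
904 = 6·141 + 58   →  a_2 = 6
141 = 2·58 + 25   →  a_3 = 2
58 = 2·25 + 8   →  a_4 = 2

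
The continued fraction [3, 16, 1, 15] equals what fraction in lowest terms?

Fold from the inside: start with 15/1.
  1 + 1/15 = 16/15
  16 + 15/16 = 271/16
  3 + 16/271 = 829/271

829/271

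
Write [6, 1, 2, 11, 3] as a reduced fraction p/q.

Using pₖ = aₖpₖ₋₁ + pₖ₋₂ and qₖ = aₖqₖ₋₁ + qₖ₋₂:
  k=0: a=6, p=6, q=1
  k=1: a=1, p=7, q=1
  k=2: a=2, p=20, q=3
  k=3: a=11, p=227, q=34
  k=4: a=3, p=701, q=105

701/105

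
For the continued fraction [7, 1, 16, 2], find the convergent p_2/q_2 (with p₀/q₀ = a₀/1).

135/17

Using pₖ = aₖpₖ₋₁ + pₖ₋₂, qₖ = aₖqₖ₋₁ + qₖ₋₂ (with p₋₁=1, p₋₂=0, q₋₁=0, q₋₂=1):
  k=0: a=7, p=7, q=1
  k=1: a=1, p=8, q=1
  k=2: a=16, p=135, q=17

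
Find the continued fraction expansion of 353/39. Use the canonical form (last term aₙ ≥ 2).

353 = 9·39 + 2
39 = 19·2 + 1
2 = 2·1 + 0  (stop)
So 353/39 = [9; 19, 2].

[9; 19, 2]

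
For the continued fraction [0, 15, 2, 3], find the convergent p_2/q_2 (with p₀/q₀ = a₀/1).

2/31

Using pₖ = aₖpₖ₋₁ + pₖ₋₂, qₖ = aₖqₖ₋₁ + qₖ₋₂ (with p₋₁=1, p₋₂=0, q₋₁=0, q₋₂=1):
  k=0: a=0, p=0, q=1
  k=1: a=15, p=1, q=15
  k=2: a=2, p=2, q=31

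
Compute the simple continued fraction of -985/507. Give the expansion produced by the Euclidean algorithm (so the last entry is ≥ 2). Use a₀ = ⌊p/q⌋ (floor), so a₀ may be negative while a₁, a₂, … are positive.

-985 = -2×507 + 29
507 = 17×29 + 14
29 = 2×14 + 1
14 = 14×1 + 0  (stop)
So -985/507 = [-2; 17, 2, 14].

[-2; 17, 2, 14]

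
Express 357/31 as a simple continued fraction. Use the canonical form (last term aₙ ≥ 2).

[11; 1, 1, 15]

357 = 11×31 + 16
31 = 1×16 + 15
16 = 1×15 + 1
15 = 15×1 + 0  (stop)
So 357/31 = [11; 1, 1, 15].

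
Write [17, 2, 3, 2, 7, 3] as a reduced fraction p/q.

6504/373

Using pₖ = aₖpₖ₋₁ + pₖ₋₂ and qₖ = aₖqₖ₋₁ + qₖ₋₂:
  k=0: a=17, p=17, q=1
  k=1: a=2, p=35, q=2
  k=2: a=3, p=122, q=7
  k=3: a=2, p=279, q=16
  k=4: a=7, p=2075, q=119
  k=5: a=3, p=6504, q=373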